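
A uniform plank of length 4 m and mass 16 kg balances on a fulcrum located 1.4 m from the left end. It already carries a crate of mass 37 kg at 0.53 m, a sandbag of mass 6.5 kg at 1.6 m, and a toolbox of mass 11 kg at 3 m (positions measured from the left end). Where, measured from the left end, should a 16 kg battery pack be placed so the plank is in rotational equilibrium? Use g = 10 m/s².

x ≈ 1.63 m from the left end

Choose the fulcrum (at 1.4 m from the left end) as the axis so the support reaction has zero arm there.
Beam weight: 16 × 10 = 160 N down at 2 m → arm 0.6 m, τ = 160 × 0.6 = 96 N·m clockwise.
Crate: 37 × 10 = 370 N down at 0.53 m → arm 0.87 m, τ = 370 × 0.87 = 321.9 N·m counterclockwise.
Sandbag: 6.5 × 10 = 65 N down at 1.6 m → arm 0.2 m, τ = 65 × 0.2 = 13 N·m clockwise.
Toolbox: 11 × 10 = 110 N down at 3 m → arm 1.6 m, τ = 110 × 1.6 = 176 N·m clockwise.
Net moment of existing loads = 36.9 N·m counterclockwise.
The battery pack weighs 16 × 10 = 160 N and must supply an equal clockwise moment, so its lever arm about the fulcrum is 36.9 / 160 = 0.231 m.
That puts it at 1.4 + 0.231 = 1.63 m from the left end.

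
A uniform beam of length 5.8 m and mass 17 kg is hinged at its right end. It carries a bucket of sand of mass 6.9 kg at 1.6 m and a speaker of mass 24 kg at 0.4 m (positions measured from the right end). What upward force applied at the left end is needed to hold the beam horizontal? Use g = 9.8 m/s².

F ≈ 118 N

Take moments about the right end.
Beam weight: 17 × 9.8 = 166.6 N down at 2.9 m → arm 2.9 m, τ = 166.6 × 2.9 = 483.1 N·m counterclockwise.
Bucket of sand: 6.9 × 9.8 = 67.62 N down at 1.6 m → arm 1.6 m, τ = 67.62 × 1.6 = 108.2 N·m counterclockwise.
Speaker: 24 × 9.8 = 235.2 N down at 0.4 m → arm 0.4 m, τ = 235.2 × 0.4 = 94.08 N·m counterclockwise.
Net moment of the loads = 685.4 N·m counterclockwise.
The upward force F acts at the left end, arm 5.8 m, giving F × 5.8 clockwise.
Στ = 0 ⇒ F × 5.8 = 685.4 ⇒ F = 685.4 / 5.8 = 118 N.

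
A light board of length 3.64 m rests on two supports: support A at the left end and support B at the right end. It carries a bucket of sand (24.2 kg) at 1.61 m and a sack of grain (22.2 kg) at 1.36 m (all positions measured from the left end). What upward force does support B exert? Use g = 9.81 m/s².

About support A:
Bucket of sand: 24.2 × 9.81 = 237.4 N down at 1.61 m → arm 1.61 m, τ = 237.4 × 1.61 = 382.2 N·m clockwise.
Sack of grain: 22.2 × 9.81 = 217.8 N down at 1.36 m → arm 1.36 m, τ = 217.8 × 1.36 = 296.2 N·m clockwise.
Net load moment about support A = 678.4 N·m clockwise.
Reaction R at support B is upward at 3.64 m, arm 3.64 m → moment R × 3.64 counterclockwise.
Στ = 0 ⇒ R × 3.64 = 678.4 ⇒ R = 186 N.

R_B ≈ 186 N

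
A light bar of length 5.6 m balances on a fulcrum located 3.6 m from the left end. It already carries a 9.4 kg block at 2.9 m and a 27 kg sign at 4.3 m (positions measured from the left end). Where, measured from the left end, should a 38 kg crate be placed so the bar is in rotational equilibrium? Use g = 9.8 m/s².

x ≈ 3.28 m from the left end

Sum moments about the fulcrum (at 3.6 m from the left end) (the support reaction has zero arm there).
Block: 9.4 × 9.8 = 92.12 N down at 2.9 m → arm 0.7 m, τ = 92.12 × 0.7 = 64.48 N·m counterclockwise.
Sign: 27 × 9.8 = 264.6 N down at 4.3 m → arm 0.7 m, τ = 264.6 × 0.7 = 185.2 N·m clockwise.
Net moment of existing loads = 120.7 N·m clockwise.
The crate weighs 38 × 9.8 = 372.4 N and must supply an equal counterclockwise moment, so its lever arm about the fulcrum is 120.7 / 372.4 = 0.324 m.
That puts it at 3.6 − 0.324 = 3.28 m from the left end.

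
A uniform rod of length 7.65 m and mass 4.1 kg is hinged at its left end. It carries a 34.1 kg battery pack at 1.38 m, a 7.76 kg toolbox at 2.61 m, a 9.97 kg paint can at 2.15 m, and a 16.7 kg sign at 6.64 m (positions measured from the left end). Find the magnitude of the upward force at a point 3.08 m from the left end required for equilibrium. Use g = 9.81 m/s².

Taking torques about the left end:
Beam weight: 4.1 × 9.81 = 40.22 N down at 3.825 m → arm 3.825 m, τ = 40.22 × 3.825 = 153.8 N·m clockwise.
Battery pack: 34.1 × 9.81 = 334.5 N down at 1.38 m → arm 1.38 m, τ = 334.5 × 1.38 = 461.6 N·m clockwise.
Toolbox: 7.76 × 9.81 = 76.13 N down at 2.61 m → arm 2.61 m, τ = 76.13 × 2.61 = 198.7 N·m clockwise.
Paint can: 9.97 × 9.81 = 97.81 N down at 2.15 m → arm 2.15 m, τ = 97.81 × 2.15 = 210.3 N·m clockwise.
Sign: 16.7 × 9.81 = 163.8 N down at 6.64 m → arm 6.64 m, τ = 163.8 × 6.64 = 1088 N·m clockwise.
Net moment of the loads = 2112 N·m clockwise.
The upward force F acts at a point 3.08 m from the left end, arm 3.08 m, giving F × 3.08 counterclockwise.
Στ = 0 ⇒ F × 3.08 = 2112 ⇒ F = 2112 / 3.08 = 686 N.

F ≈ 686 N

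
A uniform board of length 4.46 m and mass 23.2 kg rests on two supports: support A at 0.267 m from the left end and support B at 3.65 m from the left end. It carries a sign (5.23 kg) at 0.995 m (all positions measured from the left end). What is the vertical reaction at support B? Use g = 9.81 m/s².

R_B ≈ 143 N

Sum moments about support A (its reaction then has zero moment arm).
Beam weight: 23.2 × 9.81 = 227.6 N down at 2.23 m → arm 1.963 m, τ = 227.6 × 1.963 = 446.8 N·m clockwise.
Sign: 5.23 × 9.81 = 51.31 N down at 0.995 m → arm 0.728 m, τ = 51.31 × 0.728 = 37.35 N·m clockwise.
Net load moment about support A = 484.2 N·m clockwise.
Reaction R at support B is upward at 3.65 m, arm 3.383 m → moment R × 3.383 counterclockwise.
Στ = 0 ⇒ R × 3.383 = 484.2 ⇒ R = 143 N.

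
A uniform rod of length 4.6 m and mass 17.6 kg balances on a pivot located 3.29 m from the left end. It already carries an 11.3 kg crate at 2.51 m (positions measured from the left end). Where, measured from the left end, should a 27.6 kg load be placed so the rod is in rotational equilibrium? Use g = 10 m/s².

x ≈ 4.24 m from the left end

Sum moments about the pivot (at 3.29 m from the left end) (the support reaction has zero arm there).
Beam weight: 17.6 × 10 = 176 N down at 2.3 m → arm 0.99 m, τ = 176 × 0.99 = 174.2 N·m counterclockwise.
Crate: 11.3 × 10 = 113 N down at 2.51 m → arm 0.78 m, τ = 113 × 0.78 = 88.14 N·m counterclockwise.
Net moment of existing loads = 262.3 N·m counterclockwise.
The load weighs 27.6 × 10 = 276 N and must supply an equal clockwise moment, so its lever arm about the pivot is 262.3 / 276 = 0.95 m.
That puts it at 3.29 + 0.95 = 4.24 m from the left end.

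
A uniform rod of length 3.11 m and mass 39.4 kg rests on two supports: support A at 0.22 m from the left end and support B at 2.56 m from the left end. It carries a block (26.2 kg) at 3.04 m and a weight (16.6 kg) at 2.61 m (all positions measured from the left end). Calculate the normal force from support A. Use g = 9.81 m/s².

About support B:
Beam weight: 39.4 × 9.81 = 386.5 N down at 1.555 m → arm 1.005 m, τ = 386.5 × 1.005 = 388.4 N·m counterclockwise.
Block: 26.2 × 9.81 = 257 N down at 3.04 m → arm 0.48 m, τ = 257 × 0.48 = 123.4 N·m clockwise.
Weight: 16.6 × 9.81 = 162.8 N down at 2.61 m → arm 0.05 m, τ = 162.8 × 0.05 = 8.14 N·m clockwise.
Net load moment about support B = 256.9 N·m counterclockwise.
Reaction R at support A is upward at 0.22 m, arm 2.34 m → moment R × 2.34 clockwise.
Στ = 0 ⇒ R × 2.34 = 256.9 ⇒ R = 110 N.

R_A ≈ 110 N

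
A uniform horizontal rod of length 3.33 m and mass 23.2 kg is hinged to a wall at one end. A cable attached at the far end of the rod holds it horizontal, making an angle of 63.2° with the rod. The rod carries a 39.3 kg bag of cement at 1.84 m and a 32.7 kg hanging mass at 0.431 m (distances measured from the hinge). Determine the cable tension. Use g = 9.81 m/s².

Taking torques about the hinge:
Beam weight: 23.2 × 9.81 = 227.6 N down at 1.665 m → arm 1.665 m, τ = 227.6 × 1.665 = 379 N·m clockwise.
Bag of cement: 39.3 × 9.81 = 385.5 N down at 1.84 m → arm 1.84 m, τ = 385.5 × 1.84 = 709.3 N·m clockwise.
Hanging mass: 32.7 × 9.81 = 320.8 N down at 0.431 m → arm 0.431 m, τ = 320.8 × 0.431 = 138.3 N·m clockwise.
Total clockwise load moment = 1227 N·m.
The cable tension T acts at 3.33 m; only its component perpendicular to the rod, T sinθ, produces torque. sin 63.2° = 0.8926.
Στ = 0 ⇒ T × 3.33 × 0.8926 = 1227 ⇒ T = 1227 / 2.972 = 413 N.

T ≈ 413 N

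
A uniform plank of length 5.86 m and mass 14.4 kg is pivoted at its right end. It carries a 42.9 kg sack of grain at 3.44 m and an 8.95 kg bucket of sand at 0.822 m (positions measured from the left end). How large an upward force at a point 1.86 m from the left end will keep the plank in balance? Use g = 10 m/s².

F ≈ 478 N

Choose the right end as the axis so the unknown pivot reaction has zero arm there.
Beam weight: 14.4 × 10 = 144 N down at 2.93 m → arm 2.93 m, τ = 144 × 2.93 = 421.9 N·m counterclockwise.
Sack of grain: 42.9 × 10 = 429 N down at 3.44 m → arm 2.42 m, τ = 429 × 2.42 = 1038 N·m counterclockwise.
Bucket of sand: 8.95 × 10 = 89.5 N down at 0.822 m → arm 5.038 m, τ = 89.5 × 5.038 = 450.9 N·m counterclockwise.
Net moment of the loads = 1911 N·m counterclockwise.
The upward force F acts at a point 1.86 m from the left end, arm 4 m, giving F × 4 clockwise.
For rotational equilibrium, F × 4 = 1911, so F = 1911 / 4 = 478 N.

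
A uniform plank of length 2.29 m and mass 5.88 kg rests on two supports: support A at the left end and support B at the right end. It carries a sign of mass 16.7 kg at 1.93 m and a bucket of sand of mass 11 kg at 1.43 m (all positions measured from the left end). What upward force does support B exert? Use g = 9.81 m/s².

Take moments about support A.
Beam weight: 5.88 × 9.81 = 57.68 N down at 1.145 m → arm 1.145 m, τ = 57.68 × 1.145 = 66.04 N·m clockwise.
Sign: 16.7 × 9.81 = 163.8 N down at 1.93 m → arm 1.93 m, τ = 163.8 × 1.93 = 316.1 N·m clockwise.
Bucket of sand: 11 × 9.81 = 107.9 N down at 1.43 m → arm 1.43 m, τ = 107.9 × 1.43 = 154.3 N·m clockwise.
Net load moment about support A = 536.4 N·m clockwise.
Reaction R at support B is upward at 2.29 m, arm 2.29 m → moment R × 2.29 counterclockwise.
Setting net torque to zero: R × 2.29 = 536.4 → R = 234 N.

R_B ≈ 234 N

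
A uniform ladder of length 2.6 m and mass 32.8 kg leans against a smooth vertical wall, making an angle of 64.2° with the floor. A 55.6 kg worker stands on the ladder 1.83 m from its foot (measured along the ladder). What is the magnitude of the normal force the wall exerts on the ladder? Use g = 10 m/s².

N_wall ≈ 268 N

Take moments about the foot of the ladder.
Ladder weight 32.8×10 = 328 N acts at 1.3 m along the ladder; its horizontal arm is 1.3·cos64.2° = 0.5658 m → τ = 185.6 N·m clockwise.
Worker: 55.6×10 = 556 N at 1.83 m → arm 0.7965 m → τ = 442.9 N·m clockwise.
Wall normal N acts horizontally at the top; its moment arm is the height L sinθ = 2.6·sin64.2° = 2.341 m, counterclockwise.
Balancing moments: N × 2.341 = 628.5, giving N = 268 N.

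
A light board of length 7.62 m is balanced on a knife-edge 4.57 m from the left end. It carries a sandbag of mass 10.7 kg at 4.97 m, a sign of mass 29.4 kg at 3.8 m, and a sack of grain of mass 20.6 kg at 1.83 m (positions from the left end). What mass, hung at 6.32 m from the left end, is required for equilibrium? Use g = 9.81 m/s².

Sum moments about the knife-edge (at 4.57 m from the left end) (the support reaction has zero arm there).
Sandbag: 10.7 × 9.81 = 105 N down at 4.97 m → arm 0.4 m, τ = 105 × 0.4 = 42 N·m clockwise.
Sign: 29.4 × 9.81 = 288.4 N down at 3.8 m → arm 0.77 m, τ = 288.4 × 0.77 = 222.1 N·m counterclockwise.
Sack of grain: 20.6 × 9.81 = 202.1 N down at 1.83 m → arm 2.74 m, τ = 202.1 × 2.74 = 553.8 N·m counterclockwise.
Net moment of known loads = 733.9 N·m counterclockwise.
An unknown mass m at 6.32 m has arm 1.75 m; its moment is m·g·1.75 clockwise.
Balancing moments: m × 9.81 × 1.75 = 733.9, giving m = 733.9 / (9.81 × 1.75) = 42.7 kg.

m ≈ 42.7 kg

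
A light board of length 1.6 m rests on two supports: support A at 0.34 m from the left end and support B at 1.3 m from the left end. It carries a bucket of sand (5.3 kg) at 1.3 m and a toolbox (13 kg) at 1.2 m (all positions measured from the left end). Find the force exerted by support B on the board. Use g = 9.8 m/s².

R_B ≈ 166 N

About support A:
Bucket of sand: 5.3 × 9.8 = 51.94 N down at 1.3 m → arm 0.96 m, τ = 51.94 × 0.96 = 49.86 N·m clockwise.
Toolbox: 13 × 9.8 = 127.4 N down at 1.2 m → arm 0.86 m, τ = 127.4 × 0.86 = 109.6 N·m clockwise.
Net load moment about support A = 159.5 N·m clockwise.
Reaction R at support B is upward at 1.3 m, arm 0.96 m → moment R × 0.96 counterclockwise.
For rotational equilibrium, R × 0.96 = 159.5, so R = 166 N.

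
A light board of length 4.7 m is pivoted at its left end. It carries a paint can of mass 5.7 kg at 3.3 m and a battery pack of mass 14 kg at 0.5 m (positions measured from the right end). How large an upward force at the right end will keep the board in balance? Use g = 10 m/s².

F ≈ 142 N

About the left end:
Paint can: 5.7 × 10 = 57 N down at 3.3 m → arm 1.4 m, τ = 57 × 1.4 = 79.8 N·m clockwise.
Battery pack: 14 × 10 = 140 N down at 0.5 m → arm 4.2 m, τ = 140 × 4.2 = 588 N·m clockwise.
Net moment of the loads = 667.8 N·m clockwise.
The upward force F acts at the right end, arm 4.7 m, giving F × 4.7 counterclockwise.
For rotational equilibrium, F × 4.7 = 667.8, so F = 667.8 / 4.7 = 142 N.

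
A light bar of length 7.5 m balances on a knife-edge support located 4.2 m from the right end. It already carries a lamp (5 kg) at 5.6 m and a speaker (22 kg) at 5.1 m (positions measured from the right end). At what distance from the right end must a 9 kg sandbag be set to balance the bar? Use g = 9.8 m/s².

x ≈ 1.22 m from the right end

Sum moments about the knife-edge support (at 4.2 m from the right end) (the support reaction has zero arm there).
Lamp: 5 × 9.8 = 49 N down at 5.6 m → arm 1.4 m, τ = 49 × 1.4 = 68.6 N·m counterclockwise.
Speaker: 22 × 9.8 = 215.6 N down at 5.1 m → arm 0.9 m, τ = 215.6 × 0.9 = 194 N·m counterclockwise.
Net moment of existing loads = 262.6 N·m counterclockwise.
The sandbag weighs 9 × 9.8 = 88.2 N and must supply an equal clockwise moment, so its lever arm about the knife-edge support is 262.6 / 88.2 = 2.98 m.
That puts it at 4.2 − 2.98 = 1.22 m from the right end.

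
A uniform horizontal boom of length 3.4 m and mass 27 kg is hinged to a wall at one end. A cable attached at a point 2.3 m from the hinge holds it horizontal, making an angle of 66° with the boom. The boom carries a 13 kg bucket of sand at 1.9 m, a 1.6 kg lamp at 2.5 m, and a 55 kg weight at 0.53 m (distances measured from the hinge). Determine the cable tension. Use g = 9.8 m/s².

T ≈ 484 N

Sum moments about the hinge (the unknown hinge reaction has zero arm there).
Beam weight: 27 × 9.8 = 264.6 N down at 1.7 m → arm 1.7 m, τ = 264.6 × 1.7 = 449.8 N·m clockwise.
Bucket of sand: 13 × 9.8 = 127.4 N down at 1.9 m → arm 1.9 m, τ = 127.4 × 1.9 = 242.1 N·m clockwise.
Lamp: 1.6 × 9.8 = 15.68 N down at 2.5 m → arm 2.5 m, τ = 15.68 × 2.5 = 39.2 N·m clockwise.
Weight: 55 × 9.8 = 539 N down at 0.53 m → arm 0.53 m, τ = 539 × 0.53 = 285.7 N·m clockwise.
Total clockwise load moment = 1017 N·m.
The cable tension T acts at 2.3 m; only its component perpendicular to the boom, T sinθ, produces torque. sin 66° = 0.9135.
Balancing moments: T × 2.3 × 0.9135 = 1017, giving T = 1017 / 2.101 = 484 N.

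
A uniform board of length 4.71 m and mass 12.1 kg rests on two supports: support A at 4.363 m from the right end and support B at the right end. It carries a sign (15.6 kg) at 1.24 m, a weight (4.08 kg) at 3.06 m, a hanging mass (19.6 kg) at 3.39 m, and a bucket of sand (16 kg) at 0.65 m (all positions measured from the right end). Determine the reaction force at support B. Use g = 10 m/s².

About support A:
Beam weight: 12.1 × 10 = 121 N down at 2.355 m → arm 2.008 m, τ = 121 × 2.008 = 243 N·m clockwise.
Sign: 15.6 × 10 = 156 N down at 1.24 m → arm 3.123 m, τ = 156 × 3.123 = 487.2 N·m clockwise.
Weight: 4.08 × 10 = 40.8 N down at 3.06 m → arm 1.303 m, τ = 40.8 × 1.303 = 53.16 N·m clockwise.
Hanging mass: 19.6 × 10 = 196 N down at 3.39 m → arm 0.973 m, τ = 196 × 0.973 = 190.7 N·m clockwise.
Bucket of sand: 16 × 10 = 160 N down at 0.65 m → arm 3.713 m, τ = 160 × 3.713 = 594.1 N·m clockwise.
Net load moment about support A = 1568 N·m clockwise.
Reaction R at support B is upward at 0 m, arm 4.363 m → moment R × 4.363 counterclockwise.
Setting net torque to zero: R × 4.363 = 1568 → R = 359 N.

R_B ≈ 359 N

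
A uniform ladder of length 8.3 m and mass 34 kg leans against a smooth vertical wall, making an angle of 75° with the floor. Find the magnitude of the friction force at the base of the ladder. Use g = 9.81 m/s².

Taking torques about the foot of the ladder:
Ladder weight 34×9.81 = 333.5 N acts at 4.15 m along the ladder; its horizontal arm is 4.15·cos75° = 1.074 m → τ = 358.2 N·m clockwise.
Wall normal N acts horizontally at the top; its moment arm is the height L sinθ = 8.3·sin75° = 8.017 m, counterclockwise.
Balancing moments: N × 8.017 = 358.2, giving N = 44.7 N.
ΣFx = 0: friction at the foot balances the wall's push, so f = N_wall = 44.7 N.

f ≈ 44.7 N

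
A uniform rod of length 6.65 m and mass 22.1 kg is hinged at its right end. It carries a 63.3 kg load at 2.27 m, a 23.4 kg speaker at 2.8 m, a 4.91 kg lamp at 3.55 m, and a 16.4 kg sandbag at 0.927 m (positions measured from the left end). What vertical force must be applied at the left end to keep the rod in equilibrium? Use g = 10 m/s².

F ≈ 827 N

Taking torques about the right end:
Beam weight: 22.1 × 10 = 221 N down at 3.325 m → arm 3.325 m, τ = 221 × 3.325 = 734.8 N·m counterclockwise.
Load: 63.3 × 10 = 633 N down at 2.27 m → arm 4.38 m, τ = 633 × 4.38 = 2773 N·m counterclockwise.
Speaker: 23.4 × 10 = 234 N down at 2.8 m → arm 3.85 m, τ = 234 × 3.85 = 900.9 N·m counterclockwise.
Lamp: 4.91 × 10 = 49.1 N down at 3.55 m → arm 3.1 m, τ = 49.1 × 3.1 = 152.2 N·m counterclockwise.
Sandbag: 16.4 × 10 = 164 N down at 0.927 m → arm 5.723 m, τ = 164 × 5.723 = 938.6 N·m counterclockwise.
Net moment of the loads = 5500 N·m counterclockwise.
The upward force F acts at the left end, arm 6.65 m, giving F × 6.65 clockwise.
For rotational equilibrium, F × 6.65 = 5500, so F = 5500 / 6.65 = 827 N.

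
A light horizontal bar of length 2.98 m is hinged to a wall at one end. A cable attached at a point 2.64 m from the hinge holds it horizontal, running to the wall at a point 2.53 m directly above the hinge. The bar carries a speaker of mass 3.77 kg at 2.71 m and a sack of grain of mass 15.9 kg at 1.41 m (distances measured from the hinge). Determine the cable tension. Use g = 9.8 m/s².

T ≈ 175 N

About the hinge:
Speaker: 3.77 × 9.8 = 36.95 N down at 2.71 m → arm 2.71 m, τ = 36.95 × 2.71 = 100.1 N·m clockwise.
Sack of grain: 15.9 × 9.8 = 155.8 N down at 1.41 m → arm 1.41 m, τ = 155.8 × 1.41 = 219.7 N·m clockwise.
Total clockwise load moment = 319.8 N·m.
The cable tension T acts at 2.64 m; only its component perpendicular to the bar, T sinθ, produces torque. sinθ = h/√(h²+d²) = 2.53/√(2.53²+2.64²) = 0.6919.
Στ = 0 ⇒ T × 2.64 × 0.6919 = 319.8 ⇒ T = 319.8 / 1.827 = 175 N.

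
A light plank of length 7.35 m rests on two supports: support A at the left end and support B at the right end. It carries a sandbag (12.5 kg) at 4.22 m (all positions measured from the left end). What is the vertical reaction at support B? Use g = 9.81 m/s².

R_B ≈ 70.4 N

Take moments about support A.
Sandbag: 12.5 × 9.81 = 122.6 N down at 4.22 m → arm 4.22 m, τ = 122.6 × 4.22 = 517.4 N·m clockwise.
Net load moment about support A = 517.4 N·m clockwise.
Reaction R at support B is upward at 7.35 m, arm 7.35 m → moment R × 7.35 counterclockwise.
Setting net torque to zero: R × 7.35 = 517.4 → R = 70.4 N.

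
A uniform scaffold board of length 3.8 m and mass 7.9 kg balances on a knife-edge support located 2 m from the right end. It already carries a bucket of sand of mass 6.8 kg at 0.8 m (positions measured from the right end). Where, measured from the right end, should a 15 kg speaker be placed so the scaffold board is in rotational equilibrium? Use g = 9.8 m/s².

x ≈ 2.6 m from the right end

About the knife-edge support (at 2 m from the right end):
Beam weight: 7.9 × 9.8 = 77.42 N down at 1.9 m → arm 0.1 m, τ = 77.42 × 0.1 = 7.742 N·m clockwise.
Bucket of sand: 6.8 × 9.8 = 66.64 N down at 0.8 m → arm 1.2 m, τ = 66.64 × 1.2 = 79.97 N·m clockwise.
Net moment of existing loads = 87.71 N·m clockwise.
The speaker weighs 15 × 9.8 = 147 N and must supply an equal counterclockwise moment, so its lever arm about the knife-edge support is 87.71 / 147 = 0.597 m.
That puts it at 2 + 0.597 = 2.6 m from the right end.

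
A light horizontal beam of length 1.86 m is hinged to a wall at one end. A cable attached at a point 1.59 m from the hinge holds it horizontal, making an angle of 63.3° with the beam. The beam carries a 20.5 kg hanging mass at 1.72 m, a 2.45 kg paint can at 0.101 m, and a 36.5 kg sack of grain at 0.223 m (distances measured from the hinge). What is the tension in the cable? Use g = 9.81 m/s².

About the hinge:
Hanging mass: 20.5 × 9.81 = 201.1 N down at 1.72 m → arm 1.72 m, τ = 201.1 × 1.72 = 345.9 N·m clockwise.
Paint can: 2.45 × 9.81 = 24.03 N down at 0.101 m → arm 0.101 m, τ = 24.03 × 0.101 = 2.427 N·m clockwise.
Sack of grain: 36.5 × 9.81 = 358.1 N down at 0.223 m → arm 0.223 m, τ = 358.1 × 0.223 = 79.86 N·m clockwise.
Total clockwise load moment = 428.2 N·m.
The cable tension T acts at 1.59 m; only its component perpendicular to the beam, T sinθ, produces torque. sin 63.3° = 0.8934.
For rotational equilibrium, T × 1.59 × 0.8934 = 428.2, so T = 428.2 / 1.421 = 301 N.

T ≈ 301 N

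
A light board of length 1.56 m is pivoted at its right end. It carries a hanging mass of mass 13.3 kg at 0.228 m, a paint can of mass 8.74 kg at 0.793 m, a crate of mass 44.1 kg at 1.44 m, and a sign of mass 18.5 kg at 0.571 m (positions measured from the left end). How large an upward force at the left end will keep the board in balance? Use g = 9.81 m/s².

About the right end:
Hanging mass: 13.3 × 9.81 = 130.5 N down at 0.228 m → arm 1.332 m, τ = 130.5 × 1.332 = 173.8 N·m counterclockwise.
Paint can: 8.74 × 9.81 = 85.74 N down at 0.793 m → arm 0.767 m, τ = 85.74 × 0.767 = 65.76 N·m counterclockwise.
Crate: 44.1 × 9.81 = 432.6 N down at 1.44 m → arm 0.12 m, τ = 432.6 × 0.12 = 51.91 N·m counterclockwise.
Sign: 18.5 × 9.81 = 181.5 N down at 0.571 m → arm 0.989 m, τ = 181.5 × 0.989 = 179.5 N·m counterclockwise.
Net moment of the loads = 471 N·m counterclockwise.
The upward force F acts at the left end, arm 1.56 m, giving F × 1.56 clockwise.
Balancing moments: F × 1.56 = 471, giving F = 471 / 1.56 = 302 N.

F ≈ 302 N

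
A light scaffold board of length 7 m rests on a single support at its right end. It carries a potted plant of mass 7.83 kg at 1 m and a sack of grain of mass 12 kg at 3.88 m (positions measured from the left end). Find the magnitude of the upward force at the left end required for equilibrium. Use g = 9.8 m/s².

Sum moments about the right end (the unknown pivot reaction has zero arm there).
Potted plant: 7.83 × 9.8 = 76.73 N down at 1 m → arm 6 m, τ = 76.73 × 6 = 460.4 N·m counterclockwise.
Sack of grain: 12 × 9.8 = 117.6 N down at 3.88 m → arm 3.12 m, τ = 117.6 × 3.12 = 366.9 N·m counterclockwise.
Net moment of the loads = 827.3 N·m counterclockwise.
The upward force F acts at the left end, arm 7 m, giving F × 7 clockwise.
For rotational equilibrium, F × 7 = 827.3, so F = 827.3 / 7 = 118 N.

F ≈ 118 N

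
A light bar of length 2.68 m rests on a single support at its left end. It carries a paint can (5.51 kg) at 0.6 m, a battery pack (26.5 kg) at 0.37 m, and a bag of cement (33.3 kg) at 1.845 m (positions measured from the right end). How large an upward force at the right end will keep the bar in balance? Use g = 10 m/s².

F ≈ 375 N

Taking torques about the left end:
Paint can: 5.51 × 10 = 55.1 N down at 0.6 m → arm 2.08 m, τ = 55.1 × 2.08 = 114.6 N·m clockwise.
Battery pack: 26.5 × 10 = 265 N down at 0.37 m → arm 2.31 m, τ = 265 × 2.31 = 612.1 N·m clockwise.
Bag of cement: 33.3 × 10 = 333 N down at 1.845 m → arm 0.835 m, τ = 333 × 0.835 = 278.1 N·m clockwise.
Net moment of the loads = 1005 N·m clockwise.
The upward force F acts at the right end, arm 2.68 m, giving F × 2.68 counterclockwise.
For rotational equilibrium, F × 2.68 = 1005, so F = 1005 / 2.68 = 375 N.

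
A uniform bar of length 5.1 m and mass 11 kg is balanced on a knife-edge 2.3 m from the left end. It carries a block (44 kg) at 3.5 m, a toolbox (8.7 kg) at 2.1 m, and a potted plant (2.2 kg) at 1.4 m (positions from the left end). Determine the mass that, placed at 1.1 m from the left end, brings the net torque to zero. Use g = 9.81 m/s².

Taking torques about the knife-edge (at 2.3 m from the left end):
Beam weight: 11 × 9.81 = 107.9 N down at 2.55 m → arm 0.25 m, τ = 107.9 × 0.25 = 26.98 N·m clockwise.
Block: 44 × 9.81 = 431.6 N down at 3.5 m → arm 1.2 m, τ = 431.6 × 1.2 = 517.9 N·m clockwise.
Toolbox: 8.7 × 9.81 = 85.35 N down at 2.1 m → arm 0.2 m, τ = 85.35 × 0.2 = 17.07 N·m counterclockwise.
Potted plant: 2.2 × 9.81 = 21.58 N down at 1.4 m → arm 0.9 m, τ = 21.58 × 0.9 = 19.42 N·m counterclockwise.
Net moment of known loads = 508.4 N·m clockwise.
An unknown mass m at 1.1 m has arm 1.2 m; its moment is m·g·1.2 counterclockwise.
Balancing moments: m × 9.81 × 1.2 = 508.4, giving m = 508.4 / (9.81 × 1.2) = 43.2 kg.

m ≈ 43.2 kg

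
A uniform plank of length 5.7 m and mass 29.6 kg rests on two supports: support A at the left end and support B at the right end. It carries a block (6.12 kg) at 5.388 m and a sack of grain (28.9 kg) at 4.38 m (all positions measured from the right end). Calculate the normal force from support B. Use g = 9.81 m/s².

R_B ≈ 214 N

Take moments about support A.
Beam weight: 29.6 × 9.81 = 290.4 N down at 2.85 m → arm 2.85 m, τ = 290.4 × 2.85 = 827.6 N·m clockwise.
Block: 6.12 × 9.81 = 60.04 N down at 5.388 m → arm 0.312 m, τ = 60.04 × 0.312 = 18.73 N·m clockwise.
Sack of grain: 28.9 × 9.81 = 283.5 N down at 4.38 m → arm 1.32 m, τ = 283.5 × 1.32 = 374.2 N·m clockwise.
Net load moment about support A = 1221 N·m clockwise.
Reaction R at support B is upward at 0 m, arm 5.7 m → moment R × 5.7 counterclockwise.
For rotational equilibrium, R × 5.7 = 1221, so R = 214 N.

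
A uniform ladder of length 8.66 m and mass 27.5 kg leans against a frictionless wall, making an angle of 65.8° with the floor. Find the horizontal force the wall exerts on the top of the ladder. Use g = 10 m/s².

N_wall ≈ 61.8 N

Choose the foot of the ladder as the axis so the floor normal and friction both act there and drop out.
Ladder weight 27.5×10 = 275 N acts at 4.33 m along the ladder; its horizontal arm is 4.33·cos65.8° = 1.775 m → τ = 488.1 N·m clockwise.
Wall normal N acts horizontally at the top; its moment arm is the height L sinθ = 8.66·sin65.8° = 7.899 m, counterclockwise.
Setting net torque to zero: N × 7.899 = 488.1 → N = 61.8 N.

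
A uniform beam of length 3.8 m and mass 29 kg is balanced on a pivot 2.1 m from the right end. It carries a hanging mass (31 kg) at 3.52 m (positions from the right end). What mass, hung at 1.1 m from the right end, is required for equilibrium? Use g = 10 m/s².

Taking torques about the pivot (at 2.1 m from the right end):
Beam weight: 29 × 10 = 290 N down at 1.9 m → arm 0.2 m, τ = 290 × 0.2 = 58 N·m clockwise.
Hanging mass: 31 × 10 = 310 N down at 3.52 m → arm 1.42 m, τ = 310 × 1.42 = 440.2 N·m counterclockwise.
Net moment of known loads = 382.2 N·m counterclockwise.
An unknown mass m at 1.1 m has arm 1 m; its moment is m·g·1 clockwise.
Balancing moments: m × 10 × 1 = 382.2, giving m = 382.2 / (10 × 1) = 38.2 kg.

m ≈ 38.2 kg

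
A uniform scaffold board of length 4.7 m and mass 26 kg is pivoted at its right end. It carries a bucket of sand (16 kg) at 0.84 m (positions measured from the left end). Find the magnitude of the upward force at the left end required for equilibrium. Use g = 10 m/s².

F ≈ 261 N

About the right end:
Beam weight: 26 × 10 = 260 N down at 2.35 m → arm 2.35 m, τ = 260 × 2.35 = 611 N·m counterclockwise.
Bucket of sand: 16 × 10 = 160 N down at 0.84 m → arm 3.86 m, τ = 160 × 3.86 = 617.6 N·m counterclockwise.
Net moment of the loads = 1229 N·m counterclockwise.
The upward force F acts at the left end, arm 4.7 m, giving F × 4.7 clockwise.
Στ = 0 ⇒ F × 4.7 = 1229 ⇒ F = 1229 / 4.7 = 261 N.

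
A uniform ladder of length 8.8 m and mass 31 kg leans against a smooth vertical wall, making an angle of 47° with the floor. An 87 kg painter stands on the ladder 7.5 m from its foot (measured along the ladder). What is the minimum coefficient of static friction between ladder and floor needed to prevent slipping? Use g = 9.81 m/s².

μ_min ≈ 0.708

Sum moments about the foot of the ladder (the floor normal and friction both act there and drop out).
Ladder weight 31×9.81 = 304.1 N acts at 4.4 m along the ladder; its horizontal arm is 4.4·cos47° = 3.001 m → τ = 912.6 N·m clockwise.
Painter: 87×9.81 = 853.5 N at 7.5 m → arm 5.115 m → τ = 4366 N·m clockwise.
Wall normal N acts horizontally at the top; its moment arm is the height L sinθ = 8.8·sin47° = 6.436 m, counterclockwise.
Setting net torque to zero: N × 6.436 = 5279 → N = 820.2 N.
ΣFx = 0 ⇒ f = N_wall = 820.2 N. ΣFy = 0 ⇒ N_floor = 1158 N.
μ_min = f / N_floor = 820.2 / 1158 = 0.708.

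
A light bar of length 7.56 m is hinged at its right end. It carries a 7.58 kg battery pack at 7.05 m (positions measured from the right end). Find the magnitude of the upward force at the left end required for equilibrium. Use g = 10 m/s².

F ≈ 70.7 N

Taking torques about the right end:
Battery pack: 7.58 × 10 = 75.8 N down at 7.05 m → arm 7.05 m, τ = 75.8 × 7.05 = 534.4 N·m counterclockwise.
Net moment of the loads = 534.4 N·m counterclockwise.
The upward force F acts at the left end, arm 7.56 m, giving F × 7.56 clockwise.
For rotational equilibrium, F × 7.56 = 534.4, so F = 534.4 / 7.56 = 70.7 N.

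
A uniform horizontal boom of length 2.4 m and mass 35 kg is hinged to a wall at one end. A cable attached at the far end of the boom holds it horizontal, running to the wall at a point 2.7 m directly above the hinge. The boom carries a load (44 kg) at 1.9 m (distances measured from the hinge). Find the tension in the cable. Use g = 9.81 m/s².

Sum moments about the hinge (the unknown hinge reaction has zero arm there).
Beam weight: 35 × 9.81 = 343.4 N down at 1.2 m → arm 1.2 m, τ = 343.4 × 1.2 = 412.1 N·m clockwise.
Load: 44 × 9.81 = 431.6 N down at 1.9 m → arm 1.9 m, τ = 431.6 × 1.9 = 820 N·m clockwise.
Total clockwise load moment = 1232 N·m.
The cable tension T acts at 2.4 m; only its component perpendicular to the boom, T sinθ, produces torque. sinθ = h/√(h²+d²) = 2.7/√(2.7²+2.4²) = 0.7474.
Στ = 0 ⇒ T × 2.4 × 0.7474 = 1232 ⇒ T = 1232 / 1.794 = 687 N.

T ≈ 687 N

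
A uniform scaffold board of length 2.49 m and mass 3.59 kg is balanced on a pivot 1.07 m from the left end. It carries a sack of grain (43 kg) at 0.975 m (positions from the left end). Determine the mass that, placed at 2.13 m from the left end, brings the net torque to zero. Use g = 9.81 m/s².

m ≈ 3.26 kg

Take moments about the pivot (at 1.07 m from the left end).
Beam weight: 3.59 × 9.81 = 35.22 N down at 1.245 m → arm 0.175 m, τ = 35.22 × 0.175 = 6.163 N·m clockwise.
Sack of grain: 43 × 9.81 = 421.8 N down at 0.975 m → arm 0.095 m, τ = 421.8 × 0.095 = 40.07 N·m counterclockwise.
Net moment of known loads = 33.91 N·m counterclockwise.
An unknown mass m at 2.13 m has arm 1.06 m; its moment is m·g·1.06 clockwise.
For rotational equilibrium, m × 9.81 × 1.06 = 33.91, so m = 33.91 / (9.81 × 1.06) = 3.26 kg.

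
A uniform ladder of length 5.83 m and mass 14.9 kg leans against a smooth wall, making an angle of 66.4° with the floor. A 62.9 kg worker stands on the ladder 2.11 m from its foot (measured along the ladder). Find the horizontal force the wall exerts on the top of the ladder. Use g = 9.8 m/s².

N_wall ≈ 129 N

Take moments about the foot of the ladder.
Ladder weight 14.9×9.8 = 146 N acts at 2.915 m along the ladder; its horizontal arm is 2.915·cos66.4° = 1.167 m → τ = 170.4 N·m clockwise.
Worker: 62.9×9.8 = 616.4 N at 2.11 m → arm 0.8447 m → τ = 520.7 N·m clockwise.
Wall normal N acts horizontally at the top; its moment arm is the height L sinθ = 5.83·sin66.4° = 5.342 m, counterclockwise.
Setting net torque to zero: N × 5.342 = 691.1 → N = 129 N.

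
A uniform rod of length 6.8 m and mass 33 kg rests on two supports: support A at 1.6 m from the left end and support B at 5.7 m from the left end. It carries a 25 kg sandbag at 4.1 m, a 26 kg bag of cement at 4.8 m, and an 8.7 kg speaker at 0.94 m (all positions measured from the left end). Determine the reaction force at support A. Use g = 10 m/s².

R_A ≈ 441 N

About support B:
Beam weight: 33 × 10 = 330 N down at 3.4 m → arm 2.3 m, τ = 330 × 2.3 = 759 N·m counterclockwise.
Sandbag: 25 × 10 = 250 N down at 4.1 m → arm 1.6 m, τ = 250 × 1.6 = 400 N·m counterclockwise.
Bag of cement: 26 × 10 = 260 N down at 4.8 m → arm 0.9 m, τ = 260 × 0.9 = 234 N·m counterclockwise.
Speaker: 8.7 × 10 = 87 N down at 0.94 m → arm 4.76 m, τ = 87 × 4.76 = 414.1 N·m counterclockwise.
Net load moment about support B = 1807 N·m counterclockwise.
Reaction R at support A is upward at 1.6 m, arm 4.1 m → moment R × 4.1 clockwise.
Setting net torque to zero: R × 4.1 = 1807 → R = 441 N.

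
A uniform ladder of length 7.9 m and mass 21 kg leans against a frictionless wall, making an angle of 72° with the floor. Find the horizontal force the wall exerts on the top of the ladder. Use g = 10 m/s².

N_wall ≈ 34.1 N

About the foot of the ladder:
Ladder weight 21×10 = 210 N acts at 3.95 m along the ladder; its horizontal arm is 3.95·cos72° = 1.221 m → τ = 256.4 N·m clockwise.
Wall normal N acts horizontally at the top; its moment arm is the height L sinθ = 7.9·sin72° = 7.513 m, counterclockwise.
Στ = 0 ⇒ N × 7.513 = 256.4 ⇒ N = 34.1 N.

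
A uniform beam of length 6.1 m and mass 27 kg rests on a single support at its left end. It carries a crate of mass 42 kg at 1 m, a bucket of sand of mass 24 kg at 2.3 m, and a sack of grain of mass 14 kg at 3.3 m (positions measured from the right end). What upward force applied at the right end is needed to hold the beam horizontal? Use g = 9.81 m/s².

Sum moments about the left end (the unknown pivot reaction has zero arm there).
Beam weight: 27 × 9.81 = 264.9 N down at 3.05 m → arm 3.05 m, τ = 264.9 × 3.05 = 807.9 N·m clockwise.
Crate: 42 × 9.81 = 412 N down at 1 m → arm 5.1 m, τ = 412 × 5.1 = 2101 N·m clockwise.
Bucket of sand: 24 × 9.81 = 235.4 N down at 2.3 m → arm 3.8 m, τ = 235.4 × 3.8 = 894.5 N·m clockwise.
Sack of grain: 14 × 9.81 = 137.3 N down at 3.3 m → arm 2.8 m, τ = 137.3 × 2.8 = 384.4 N·m clockwise.
Net moment of the loads = 4188 N·m clockwise.
The upward force F acts at the right end, arm 6.1 m, giving F × 6.1 counterclockwise.
Στ = 0 ⇒ F × 6.1 = 4188 ⇒ F = 4188 / 6.1 = 687 N.

F ≈ 687 N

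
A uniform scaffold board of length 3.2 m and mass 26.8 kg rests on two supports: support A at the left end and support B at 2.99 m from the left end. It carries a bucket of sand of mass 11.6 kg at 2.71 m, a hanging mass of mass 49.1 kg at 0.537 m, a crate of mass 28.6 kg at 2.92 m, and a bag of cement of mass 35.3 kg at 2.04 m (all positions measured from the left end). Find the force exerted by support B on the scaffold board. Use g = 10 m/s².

R_B ≈ 857 N

About support A:
Beam weight: 26.8 × 10 = 268 N down at 1.6 m → arm 1.6 m, τ = 268 × 1.6 = 428.8 N·m clockwise.
Bucket of sand: 11.6 × 10 = 116 N down at 2.71 m → arm 2.71 m, τ = 116 × 2.71 = 314.4 N·m clockwise.
Hanging mass: 49.1 × 10 = 491 N down at 0.537 m → arm 0.537 m, τ = 491 × 0.537 = 263.7 N·m clockwise.
Crate: 28.6 × 10 = 286 N down at 2.92 m → arm 2.92 m, τ = 286 × 2.92 = 835.1 N·m clockwise.
Bag of cement: 35.3 × 10 = 353 N down at 2.04 m → arm 2.04 m, τ = 353 × 2.04 = 720.1 N·m clockwise.
Net load moment about support A = 2562 N·m clockwise.
Reaction R at support B is upward at 2.99 m, arm 2.99 m → moment R × 2.99 counterclockwise.
Balancing moments: R × 2.99 = 2562, giving R = 857 N.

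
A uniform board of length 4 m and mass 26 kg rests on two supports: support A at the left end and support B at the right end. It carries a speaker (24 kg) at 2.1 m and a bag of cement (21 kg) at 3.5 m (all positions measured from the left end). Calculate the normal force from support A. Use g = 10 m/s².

R_A ≈ 270 N

Sum moments about support B (its reaction then has zero moment arm).
Beam weight: 26 × 10 = 260 N down at 2 m → arm 2 m, τ = 260 × 2 = 520 N·m counterclockwise.
Speaker: 24 × 10 = 240 N down at 2.1 m → arm 1.9 m, τ = 240 × 1.9 = 456 N·m counterclockwise.
Bag of cement: 21 × 10 = 210 N down at 3.5 m → arm 0.5 m, τ = 210 × 0.5 = 105 N·m counterclockwise.
Net load moment about support B = 1081 N·m counterclockwise.
Reaction R at support A is upward at 0 m, arm 4 m → moment R × 4 clockwise.
Balancing moments: R × 4 = 1081, giving R = 270 N.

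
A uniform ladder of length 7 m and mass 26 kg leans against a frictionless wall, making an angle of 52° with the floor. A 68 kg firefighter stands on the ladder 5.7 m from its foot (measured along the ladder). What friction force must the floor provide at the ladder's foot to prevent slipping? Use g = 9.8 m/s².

Taking torques about the foot of the ladder:
Ladder weight 26×9.8 = 254.8 N acts at 3.5 m along the ladder; its horizontal arm is 3.5·cos52° = 2.155 m → τ = 549.1 N·m clockwise.
Firefighter: 68×9.8 = 666.4 N at 5.7 m → arm 3.509 m → τ = 2338 N·m clockwise.
Wall normal N acts horizontally at the top; its moment arm is the height L sinθ = 7·sin52° = 5.516 m, counterclockwise.
Setting net torque to zero: N × 5.516 = 2887 → N = 523 N.
ΣFx = 0: friction at the foot balances the wall's push, so f = N_wall = 523 N.

f ≈ 523 N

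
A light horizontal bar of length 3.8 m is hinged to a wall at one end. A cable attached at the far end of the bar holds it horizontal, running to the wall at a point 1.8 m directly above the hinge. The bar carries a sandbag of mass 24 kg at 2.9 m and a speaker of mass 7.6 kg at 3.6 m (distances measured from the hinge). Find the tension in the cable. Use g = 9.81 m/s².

Taking torques about the hinge:
Sandbag: 24 × 9.81 = 235.4 N down at 2.9 m → arm 2.9 m, τ = 235.4 × 2.9 = 682.7 N·m clockwise.
Speaker: 7.6 × 9.81 = 74.56 N down at 3.6 m → arm 3.6 m, τ = 74.56 × 3.6 = 268.4 N·m clockwise.
Total clockwise load moment = 951.1 N·m.
The cable tension T acts at 3.8 m; only its component perpendicular to the bar, T sinθ, produces torque. sinθ = h/√(h²+d²) = 1.8/√(1.8²+3.8²) = 0.4281.
Balancing moments: T × 3.8 × 0.4281 = 951.1, giving T = 951.1 / 1.627 = 585 N.

T ≈ 585 N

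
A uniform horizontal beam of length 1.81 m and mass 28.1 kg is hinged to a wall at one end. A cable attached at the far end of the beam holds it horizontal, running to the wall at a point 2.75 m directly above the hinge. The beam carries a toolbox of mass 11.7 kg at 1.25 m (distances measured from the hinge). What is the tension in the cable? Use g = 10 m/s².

T ≈ 265 N

Taking torques about the hinge:
Beam weight: 28.1 × 10 = 281 N down at 0.905 m → arm 0.905 m, τ = 281 × 0.905 = 254.3 N·m clockwise.
Toolbox: 11.7 × 10 = 117 N down at 1.25 m → arm 1.25 m, τ = 117 × 1.25 = 146.2 N·m clockwise.
Total clockwise load moment = 400.5 N·m.
The cable tension T acts at 1.81 m; only its component perpendicular to the beam, T sinθ, produces torque. sinθ = h/√(h²+d²) = 2.75/√(2.75²+1.81²) = 0.8353.
Setting net torque to zero: T × 1.81 × 0.8353 = 400.5 → T = 400.5 / 1.512 = 265 N.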